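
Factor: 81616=2^4*5101^1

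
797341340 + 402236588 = 1199577928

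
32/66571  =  32/66571 = 0.00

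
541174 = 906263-365089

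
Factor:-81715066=  -  2^1 * 5851^1*6983^1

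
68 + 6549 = 6617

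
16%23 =16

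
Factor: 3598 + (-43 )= 3555 = 3^2*5^1*79^1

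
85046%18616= 10582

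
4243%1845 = 553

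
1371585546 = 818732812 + 552852734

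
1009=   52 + 957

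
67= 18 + 49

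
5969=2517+3452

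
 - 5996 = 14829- 20825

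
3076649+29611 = 3106260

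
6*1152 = 6912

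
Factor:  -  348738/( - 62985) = 2^1*5^( - 1 ) * 19^(  -  1)*263^1= 526/95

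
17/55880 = 17/55880 = 0.00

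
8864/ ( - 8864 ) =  - 1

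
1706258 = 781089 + 925169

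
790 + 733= 1523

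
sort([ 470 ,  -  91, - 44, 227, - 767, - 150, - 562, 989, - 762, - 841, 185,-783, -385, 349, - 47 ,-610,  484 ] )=[ - 841, - 783,-767, - 762  , - 610, - 562, - 385, - 150,-91,  -  47,- 44,185,227, 349, 470,484, 989 ] 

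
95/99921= 5/5259 = 0.00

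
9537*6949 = 66272613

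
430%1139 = 430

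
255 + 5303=5558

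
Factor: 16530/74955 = 58/263 = 2^1 * 29^1  *  263^( - 1 )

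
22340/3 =7446+2/3=7446.67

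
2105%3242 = 2105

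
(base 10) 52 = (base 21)2a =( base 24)24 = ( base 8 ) 64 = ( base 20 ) 2c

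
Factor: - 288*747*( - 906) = 194913216 = 2^6  *3^5*83^1 * 151^1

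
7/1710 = 7/1710 =0.00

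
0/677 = 0 = 0.00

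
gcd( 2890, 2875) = 5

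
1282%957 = 325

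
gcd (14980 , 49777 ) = 7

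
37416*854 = 31953264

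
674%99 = 80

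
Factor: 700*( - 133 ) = -2^2*5^2*7^2 * 19^1 =- 93100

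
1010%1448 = 1010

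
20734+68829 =89563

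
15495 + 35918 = 51413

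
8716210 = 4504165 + 4212045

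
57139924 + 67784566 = 124924490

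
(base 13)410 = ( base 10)689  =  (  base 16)2B1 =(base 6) 3105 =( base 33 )kt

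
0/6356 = 0=0.00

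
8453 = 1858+6595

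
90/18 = 5 = 5.00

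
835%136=19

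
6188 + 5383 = 11571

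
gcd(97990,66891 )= 1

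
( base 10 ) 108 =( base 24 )4C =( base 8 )154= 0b1101100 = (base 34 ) 36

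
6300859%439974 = 141223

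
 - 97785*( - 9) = 880065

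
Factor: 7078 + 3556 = 10634 = 2^1*13^1*409^1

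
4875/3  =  1625 =1625.00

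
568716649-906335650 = - 337619001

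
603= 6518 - 5915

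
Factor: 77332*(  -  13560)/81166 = - 524310960/40583 = - 2^4*3^1*5^1  *  113^1*19333^1*40583^ ( - 1 )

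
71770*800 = 57416000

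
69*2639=182091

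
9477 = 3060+6417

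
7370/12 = 614 + 1/6=614.17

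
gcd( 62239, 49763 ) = 1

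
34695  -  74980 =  - 40285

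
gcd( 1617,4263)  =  147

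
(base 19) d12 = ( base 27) 6CG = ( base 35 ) 3to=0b1001001101010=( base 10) 4714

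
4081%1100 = 781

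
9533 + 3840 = 13373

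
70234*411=28866174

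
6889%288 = 265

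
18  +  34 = 52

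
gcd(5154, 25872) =6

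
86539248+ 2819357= 89358605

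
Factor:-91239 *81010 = - 7391271390= - 2^1 * 3^1*5^1*17^1*1789^1 *8101^1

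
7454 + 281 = 7735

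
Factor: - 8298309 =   -  3^1 * 823^1*3361^1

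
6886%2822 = 1242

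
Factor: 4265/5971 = 5^1*7^(-1) = 5/7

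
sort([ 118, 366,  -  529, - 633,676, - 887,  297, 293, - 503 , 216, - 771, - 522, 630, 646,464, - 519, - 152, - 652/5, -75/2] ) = [  -  887, - 771, -633, - 529,-522 ,  -  519,  -  503, - 152, - 652/5, - 75/2,118, 216,293, 297 , 366, 464, 630  ,  646, 676]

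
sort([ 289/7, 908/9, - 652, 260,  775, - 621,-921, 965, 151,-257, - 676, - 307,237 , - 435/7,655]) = [ -921, - 676, - 652, - 621, - 307, - 257, - 435/7,289/7, 908/9, 151, 237 , 260, 655,775,965 ] 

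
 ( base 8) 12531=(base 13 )2645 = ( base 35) 4g5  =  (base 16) 1559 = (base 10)5465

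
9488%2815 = 1043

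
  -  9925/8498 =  - 9925/8498 = -1.17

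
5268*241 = 1269588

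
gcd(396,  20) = 4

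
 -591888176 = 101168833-693057009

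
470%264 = 206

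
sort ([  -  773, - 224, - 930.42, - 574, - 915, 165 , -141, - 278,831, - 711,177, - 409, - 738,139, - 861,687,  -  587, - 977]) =[ - 977, - 930.42, - 915, - 861, - 773, - 738, - 711, - 587, - 574,- 409, - 278, -224, - 141,139, 165,177,  687,831]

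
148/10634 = 74/5317 = 0.01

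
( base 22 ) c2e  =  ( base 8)13352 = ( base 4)1123222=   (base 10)5866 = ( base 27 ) 817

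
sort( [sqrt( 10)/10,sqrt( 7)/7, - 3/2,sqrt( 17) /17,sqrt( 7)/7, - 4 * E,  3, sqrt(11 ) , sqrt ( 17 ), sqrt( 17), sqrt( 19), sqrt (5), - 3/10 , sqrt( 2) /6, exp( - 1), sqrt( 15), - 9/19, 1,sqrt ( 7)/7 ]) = [ - 4*E, - 3/2, - 9/19, - 3/10, sqrt( 2)/6, sqrt(17 )/17,sqrt( 10 )/10, exp( - 1) , sqrt( 7 )/7, sqrt ( 7 ) /7,sqrt ( 7 )/7,1, sqrt ( 5 ),3, sqrt( 11), sqrt(15 ), sqrt( 17 ), sqrt(17), sqrt( 19 ) ]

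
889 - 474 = 415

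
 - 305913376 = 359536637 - 665450013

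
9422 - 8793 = 629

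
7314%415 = 259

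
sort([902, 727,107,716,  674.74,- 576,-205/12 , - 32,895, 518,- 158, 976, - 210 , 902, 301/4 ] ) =[ - 576, - 210,-158, - 32, - 205/12, 301/4, 107, 518, 674.74 , 716, 727,895,902, 902, 976] 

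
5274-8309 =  - 3035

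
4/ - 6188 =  - 1 + 1546/1547 = - 0.00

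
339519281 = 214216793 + 125302488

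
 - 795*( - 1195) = 950025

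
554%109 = 9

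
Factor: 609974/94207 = 2^1* 113^1*2699^1*94207^( - 1)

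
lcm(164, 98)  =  8036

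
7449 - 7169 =280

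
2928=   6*488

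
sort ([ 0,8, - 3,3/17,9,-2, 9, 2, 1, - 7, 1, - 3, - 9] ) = [ - 9, - 7, - 3,  -  3,  -  2, 0, 3/17, 1,1, 2 , 8 , 9, 9] 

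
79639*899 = 71595461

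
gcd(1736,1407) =7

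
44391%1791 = 1407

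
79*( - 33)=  - 2607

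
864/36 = 24 = 24.00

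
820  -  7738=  - 6918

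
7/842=7/842 = 0.01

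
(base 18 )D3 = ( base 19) c9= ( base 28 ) 8d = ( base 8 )355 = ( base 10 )237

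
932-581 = 351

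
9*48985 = 440865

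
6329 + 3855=10184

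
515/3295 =103/659=0.16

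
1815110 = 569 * 3190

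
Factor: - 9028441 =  - 151^1 * 59791^1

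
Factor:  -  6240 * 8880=-55411200 =- 2^9* 3^2*5^2*13^1*37^1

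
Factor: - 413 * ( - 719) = 296947 =7^1*59^1*719^1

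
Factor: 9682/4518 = 4841/2259 =3^( - 2 )*47^1*103^1* 251^(-1)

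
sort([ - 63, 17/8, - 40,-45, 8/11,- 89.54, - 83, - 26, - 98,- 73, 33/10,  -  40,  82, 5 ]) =[ - 98, -89.54,  -  83, - 73, -63, - 45,  -  40, - 40, - 26,8/11,17/8,  33/10, 5 , 82] 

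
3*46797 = 140391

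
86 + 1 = 87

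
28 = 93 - 65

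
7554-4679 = 2875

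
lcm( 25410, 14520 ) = 101640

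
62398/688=90 + 239/344 = 90.69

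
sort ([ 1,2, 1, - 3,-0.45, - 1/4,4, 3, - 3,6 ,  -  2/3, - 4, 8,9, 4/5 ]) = [ - 4, - 3, - 3,-2/3 , - 0.45, - 1/4,4/5,1, 1, 2,3, 4 , 6,8, 9 ] 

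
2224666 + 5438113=7662779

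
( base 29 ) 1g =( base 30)1f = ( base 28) 1H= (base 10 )45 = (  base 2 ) 101101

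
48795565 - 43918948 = 4876617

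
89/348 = 89/348 = 0.26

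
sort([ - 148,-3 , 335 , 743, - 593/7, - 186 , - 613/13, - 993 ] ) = [  -  993, - 186,  -  148,  -  593/7,-613/13, - 3 , 335, 743 ]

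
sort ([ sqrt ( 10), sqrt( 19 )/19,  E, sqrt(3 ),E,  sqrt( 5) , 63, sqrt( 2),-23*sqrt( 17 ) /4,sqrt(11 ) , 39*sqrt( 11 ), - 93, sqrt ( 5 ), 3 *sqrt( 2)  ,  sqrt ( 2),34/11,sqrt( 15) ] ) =[ - 93, - 23 * sqrt(17) /4,sqrt( 19)/19, sqrt( 2),sqrt(2) , sqrt( 3) , sqrt( 5) , sqrt( 5),  E, E, 34/11, sqrt( 10 ),sqrt(11 ), sqrt (15 ),3*sqrt(  2) , 63,39*sqrt( 11)]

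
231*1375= 317625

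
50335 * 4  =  201340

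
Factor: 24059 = 7^2*491^1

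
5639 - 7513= - 1874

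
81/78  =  27/26= 1.04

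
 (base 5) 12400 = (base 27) 193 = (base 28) 16N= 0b1111001111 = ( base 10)975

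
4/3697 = 4/3697= 0.00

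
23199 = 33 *703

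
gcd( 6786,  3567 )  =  87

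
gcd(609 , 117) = 3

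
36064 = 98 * 368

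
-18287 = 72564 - 90851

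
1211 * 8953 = 10842083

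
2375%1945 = 430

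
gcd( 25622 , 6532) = 46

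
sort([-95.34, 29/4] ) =[ - 95.34 , 29/4]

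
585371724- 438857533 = 146514191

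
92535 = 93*995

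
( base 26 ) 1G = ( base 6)110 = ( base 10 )42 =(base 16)2a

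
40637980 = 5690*7142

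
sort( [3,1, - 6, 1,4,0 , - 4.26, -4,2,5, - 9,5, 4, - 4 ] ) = [ - 9, - 6, - 4.26,- 4,  -  4,0 , 1, 1,2,3,4,4,5,5]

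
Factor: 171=3^2*19^1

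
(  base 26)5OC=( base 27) 5dk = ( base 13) 1a9c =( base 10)4016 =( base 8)7660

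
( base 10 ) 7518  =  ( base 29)8R7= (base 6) 54450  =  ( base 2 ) 1110101011110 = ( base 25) c0i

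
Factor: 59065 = 5^1*  11813^1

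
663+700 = 1363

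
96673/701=96673/701 = 137.91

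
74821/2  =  74821/2  =  37410.50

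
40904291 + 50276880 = 91181171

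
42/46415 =42/46415  =  0.00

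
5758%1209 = 922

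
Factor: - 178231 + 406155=227924  =  2^2*19^1*2999^1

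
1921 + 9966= 11887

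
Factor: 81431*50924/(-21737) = - 2^2*7^1*29^1*439^1*11633^1*21737^( - 1 ) = -4146792244/21737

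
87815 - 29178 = 58637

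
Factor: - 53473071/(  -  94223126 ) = 2^ ( -1)* 3^1 *29^1*877^(-1 )*53719^(-1 ) *614633^1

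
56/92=14/23 = 0.61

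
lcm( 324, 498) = 26892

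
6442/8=805 + 1/4 = 805.25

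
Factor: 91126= 2^1 * 7^1*23^1*283^1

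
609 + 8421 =9030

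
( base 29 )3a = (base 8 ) 141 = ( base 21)4d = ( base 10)97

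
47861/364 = 47861/364 = 131.49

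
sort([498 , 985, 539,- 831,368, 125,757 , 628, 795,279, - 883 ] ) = [  -  883,-831,125,  279 , 368,498,539,628,757,  795,985 ] 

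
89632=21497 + 68135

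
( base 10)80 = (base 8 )120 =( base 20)40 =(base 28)2o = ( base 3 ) 2222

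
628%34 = 16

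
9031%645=1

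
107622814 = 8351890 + 99270924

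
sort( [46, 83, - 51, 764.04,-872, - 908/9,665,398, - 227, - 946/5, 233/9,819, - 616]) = [ - 872,- 616, - 227 , -946/5 , - 908/9, -51,233/9,46,83,  398,665, 764.04, 819]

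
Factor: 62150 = 2^1*5^2*11^1*113^1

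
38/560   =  19/280 = 0.07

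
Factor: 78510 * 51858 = 2^2*3^3*5^1*43^1*67^1 *2617^1 = 4071371580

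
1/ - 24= -1/24 = - 0.04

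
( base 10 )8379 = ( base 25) DA4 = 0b10000010111011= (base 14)30A7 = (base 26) ca7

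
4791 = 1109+3682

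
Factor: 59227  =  7^1*8461^1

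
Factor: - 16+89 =73^1 = 73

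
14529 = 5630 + 8899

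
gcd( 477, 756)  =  9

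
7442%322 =36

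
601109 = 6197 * 97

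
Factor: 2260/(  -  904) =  - 5/2 = - 2^ ( - 1 )*5^1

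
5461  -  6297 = - 836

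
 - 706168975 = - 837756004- - 131587029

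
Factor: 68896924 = 2^2*29^1*47^1*12637^1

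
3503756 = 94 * 37274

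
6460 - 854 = 5606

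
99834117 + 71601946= 171436063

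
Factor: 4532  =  2^2*11^1*103^1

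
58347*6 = 350082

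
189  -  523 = -334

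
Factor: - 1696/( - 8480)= 5^( - 1)=1/5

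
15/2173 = 15/2173 = 0.01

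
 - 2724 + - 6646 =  - 9370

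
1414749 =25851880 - 24437131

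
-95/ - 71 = 1+24/71 = 1.34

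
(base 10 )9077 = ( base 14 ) 3445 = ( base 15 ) 2a52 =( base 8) 21565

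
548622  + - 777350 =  - 228728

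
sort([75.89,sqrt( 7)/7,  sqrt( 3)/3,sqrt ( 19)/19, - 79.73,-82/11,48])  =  [-79.73,-82/11,sqrt ( 19 )/19,sqrt( 7)/7  ,  sqrt(3)/3, 48,75.89]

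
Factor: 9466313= 19^1*498227^1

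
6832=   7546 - 714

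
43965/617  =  71 + 158/617 = 71.26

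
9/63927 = 1/7103 =0.00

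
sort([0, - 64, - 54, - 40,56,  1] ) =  [ - 64, - 54, - 40 , 0, 1, 56]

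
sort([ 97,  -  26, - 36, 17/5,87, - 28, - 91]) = [ - 91, - 36, - 28, - 26, 17/5,87,97]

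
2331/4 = 2331/4  =  582.75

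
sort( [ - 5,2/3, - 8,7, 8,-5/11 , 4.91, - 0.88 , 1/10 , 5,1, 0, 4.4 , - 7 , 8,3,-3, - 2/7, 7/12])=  [ - 8, - 7, - 5,  -  3, - 0.88, - 5/11, - 2/7, 0,1/10,7/12,2/3,1,3, 4.4,4.91, 5,7 , 8,8 ]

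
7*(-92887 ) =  - 650209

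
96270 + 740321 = 836591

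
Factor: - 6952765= - 5^1*19^1*163^1*449^1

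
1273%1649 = 1273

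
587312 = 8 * 73414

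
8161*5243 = 42788123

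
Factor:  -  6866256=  - 2^4*3^1*53^1*2699^1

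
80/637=80/637 =0.13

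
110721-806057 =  -695336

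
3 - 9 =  - 6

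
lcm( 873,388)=3492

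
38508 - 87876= - 49368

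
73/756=73/756 = 0.10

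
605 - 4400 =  - 3795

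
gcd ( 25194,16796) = 8398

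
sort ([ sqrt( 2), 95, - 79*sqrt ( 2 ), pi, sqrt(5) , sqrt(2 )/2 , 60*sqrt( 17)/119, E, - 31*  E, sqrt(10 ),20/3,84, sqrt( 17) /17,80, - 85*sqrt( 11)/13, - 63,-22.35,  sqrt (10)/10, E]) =[- 79*sqrt(2), - 31 * E, - 63,-22.35, - 85 * sqrt(11 )/13, sqrt( 17 )/17,sqrt( 10 ) /10,  sqrt( 2 ) /2, sqrt(2 )  ,  60*sqrt( 17)/119, sqrt(5 ), E, E,pi , sqrt(10 ), 20/3,80, 84, 95 ] 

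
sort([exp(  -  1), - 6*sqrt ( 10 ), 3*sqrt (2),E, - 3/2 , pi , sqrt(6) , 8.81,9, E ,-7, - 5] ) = [ - 6*sqrt( 10), - 7, - 5,-3/2, exp( - 1) , sqrt(6), E, E , pi, 3*sqrt(2),8.81, 9 ]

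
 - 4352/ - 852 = 1088/213 = 5.11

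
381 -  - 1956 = 2337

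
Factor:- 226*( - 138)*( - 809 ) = -25231092=- 2^2*3^1*23^1*113^1*809^1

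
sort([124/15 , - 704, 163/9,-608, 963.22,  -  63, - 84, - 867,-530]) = [ - 867, - 704, - 608, - 530, - 84, - 63,124/15,163/9, 963.22]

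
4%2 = 0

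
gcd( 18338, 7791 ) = 53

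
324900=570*570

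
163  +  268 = 431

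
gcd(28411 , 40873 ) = 1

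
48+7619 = 7667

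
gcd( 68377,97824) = 1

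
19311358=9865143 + 9446215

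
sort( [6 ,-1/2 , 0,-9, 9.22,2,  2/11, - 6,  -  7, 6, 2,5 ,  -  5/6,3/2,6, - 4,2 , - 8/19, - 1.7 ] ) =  [ - 9, - 7 , - 6, - 4, - 1.7, - 5/6, - 1/2 , - 8/19, 0, 2/11, 3/2 , 2, 2, 2,5, 6, 6,6, 9.22 ]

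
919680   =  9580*96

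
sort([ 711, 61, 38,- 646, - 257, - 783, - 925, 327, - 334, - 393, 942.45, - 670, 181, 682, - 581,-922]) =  [ - 925 , - 922, - 783, - 670, - 646, - 581, - 393, - 334, - 257, 38 , 61  ,  181,327, 682, 711, 942.45 ] 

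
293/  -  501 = -293/501 = - 0.58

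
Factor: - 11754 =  - 2^1*3^2*653^1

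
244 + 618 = 862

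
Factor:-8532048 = -2^4 * 3^1*7^1*67^1*379^1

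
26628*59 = 1571052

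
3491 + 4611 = 8102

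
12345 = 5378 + 6967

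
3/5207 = 3/5207 = 0.00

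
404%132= 8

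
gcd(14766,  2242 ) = 2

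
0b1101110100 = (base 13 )530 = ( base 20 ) 244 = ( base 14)472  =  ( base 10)884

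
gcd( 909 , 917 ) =1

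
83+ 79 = 162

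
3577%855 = 157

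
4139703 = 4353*951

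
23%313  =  23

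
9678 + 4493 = 14171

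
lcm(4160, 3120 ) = 12480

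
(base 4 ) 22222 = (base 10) 682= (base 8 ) 1252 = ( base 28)oa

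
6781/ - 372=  - 6781/372 = - 18.23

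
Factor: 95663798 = 2^1*131^1*365129^1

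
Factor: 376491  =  3^1*125497^1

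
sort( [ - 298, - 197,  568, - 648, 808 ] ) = [-648, - 298, - 197,568,808 ] 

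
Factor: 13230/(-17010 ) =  - 3^ ( - 2 ) *7^1 = - 7/9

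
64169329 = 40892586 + 23276743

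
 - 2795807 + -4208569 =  - 7004376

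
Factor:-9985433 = -9985433^1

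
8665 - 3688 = 4977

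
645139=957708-312569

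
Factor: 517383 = 3^2*57487^1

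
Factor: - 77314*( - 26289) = 2032507746 = 2^1*3^2*23^1  *  29^1*31^1*43^1*127^1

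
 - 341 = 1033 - 1374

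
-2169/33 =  - 723/11 = - 65.73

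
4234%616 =538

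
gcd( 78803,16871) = 1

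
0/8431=0 = 0.00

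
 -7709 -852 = -8561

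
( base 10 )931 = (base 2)1110100011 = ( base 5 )12211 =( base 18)2FD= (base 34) rd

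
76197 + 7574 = 83771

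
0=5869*0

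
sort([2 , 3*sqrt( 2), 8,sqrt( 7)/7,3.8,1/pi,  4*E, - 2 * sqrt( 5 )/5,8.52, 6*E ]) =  [ - 2*sqrt ( 5)/5, 1/pi, sqrt (7) /7 , 2,3.8, 3*sqrt( 2),8,8.52, 4*E , 6*E]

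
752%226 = 74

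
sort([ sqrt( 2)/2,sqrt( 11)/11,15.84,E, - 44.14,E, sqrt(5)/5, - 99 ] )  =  [ - 99, - 44.14 , sqrt(11) /11,sqrt(5 )/5, sqrt( 2)/2,E,E,15.84] 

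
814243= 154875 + 659368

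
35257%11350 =1207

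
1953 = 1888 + 65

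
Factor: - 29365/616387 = -5^1*7^1*839^1*616387^( - 1)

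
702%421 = 281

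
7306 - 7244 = 62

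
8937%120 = 57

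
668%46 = 24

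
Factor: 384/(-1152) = -3^( - 1)  =  -1/3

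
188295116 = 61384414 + 126910702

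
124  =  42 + 82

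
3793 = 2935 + 858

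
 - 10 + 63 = 53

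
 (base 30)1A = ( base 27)1D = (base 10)40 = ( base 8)50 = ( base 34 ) 16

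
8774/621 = 8774/621 = 14.13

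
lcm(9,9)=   9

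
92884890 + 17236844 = 110121734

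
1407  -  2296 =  - 889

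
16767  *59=989253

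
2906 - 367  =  2539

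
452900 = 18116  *25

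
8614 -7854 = 760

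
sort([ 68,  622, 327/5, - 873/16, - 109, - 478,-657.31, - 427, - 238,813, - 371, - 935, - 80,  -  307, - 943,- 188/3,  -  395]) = [ - 943,  -  935,-657.31, - 478, - 427, - 395, - 371,  -  307, - 238, - 109, - 80, - 188/3,  -  873/16,327/5,68,622,813 ]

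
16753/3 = 5584  +  1/3 = 5584.33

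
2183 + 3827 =6010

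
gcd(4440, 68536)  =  8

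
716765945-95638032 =621127913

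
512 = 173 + 339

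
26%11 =4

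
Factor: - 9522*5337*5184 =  - 263445250176   =  - 2^7*3^8*23^2*593^1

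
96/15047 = 96/15047 = 0.01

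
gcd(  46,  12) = 2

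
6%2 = 0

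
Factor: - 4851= - 3^2*  7^2*11^1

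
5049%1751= 1547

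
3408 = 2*1704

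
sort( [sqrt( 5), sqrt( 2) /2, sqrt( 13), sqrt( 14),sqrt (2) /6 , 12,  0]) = [0 , sqrt( 2 )/6,  sqrt( 2)/2,sqrt( 5),sqrt ( 13 ) , sqrt ( 14),12]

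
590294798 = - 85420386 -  - 675715184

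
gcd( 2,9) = 1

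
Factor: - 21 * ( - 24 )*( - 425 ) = - 2^3*3^2* 5^2* 7^1*17^1 = - 214200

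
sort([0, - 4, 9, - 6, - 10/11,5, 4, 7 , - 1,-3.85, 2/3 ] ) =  [ -6, - 4,  -  3.85, - 1,- 10/11, 0,2/3,  4,5,7, 9]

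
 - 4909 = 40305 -45214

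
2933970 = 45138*65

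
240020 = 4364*55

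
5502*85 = 467670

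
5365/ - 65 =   -  1073/13 = - 82.54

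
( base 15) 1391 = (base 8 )10132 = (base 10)4186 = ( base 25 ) 6HB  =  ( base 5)113221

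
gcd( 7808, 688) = 16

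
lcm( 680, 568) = 48280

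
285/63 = 4 + 11/21 = 4.52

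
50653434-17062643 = 33590791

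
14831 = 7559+7272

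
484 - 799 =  - 315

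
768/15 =51 +1/5 = 51.20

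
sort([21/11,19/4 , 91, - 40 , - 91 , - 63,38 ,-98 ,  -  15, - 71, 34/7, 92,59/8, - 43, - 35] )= [-98, -91, - 71, - 63 ,-43,-40 ,  -  35 , - 15,21/11,  19/4 , 34/7, 59/8, 38 , 91, 92]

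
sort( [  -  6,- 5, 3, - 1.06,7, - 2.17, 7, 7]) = [ -6, -5, -2.17,- 1.06,3, 7,7,7]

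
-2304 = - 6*384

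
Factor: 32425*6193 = 5^2 * 11^1*563^1*1297^1 = 200808025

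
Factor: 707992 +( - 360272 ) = 347720= 2^3*5^1*8693^1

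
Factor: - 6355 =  -5^1  *31^1*41^1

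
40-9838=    - 9798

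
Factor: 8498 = 2^1*7^1* 607^1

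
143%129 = 14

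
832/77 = 832/77 = 10.81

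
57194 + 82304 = 139498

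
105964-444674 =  - 338710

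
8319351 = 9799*849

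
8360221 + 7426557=15786778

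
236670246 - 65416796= 171253450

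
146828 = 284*517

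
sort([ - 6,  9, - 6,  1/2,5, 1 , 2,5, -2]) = [ - 6, - 6,-2,1/2,1,  2,5,5, 9] 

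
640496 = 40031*16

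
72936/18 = 4052 = 4052.00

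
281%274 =7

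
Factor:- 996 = - 2^2 * 3^1*83^1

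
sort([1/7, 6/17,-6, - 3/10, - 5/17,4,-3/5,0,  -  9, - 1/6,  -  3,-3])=[-9, - 6, - 3, - 3, - 3/5, - 3/10,-5/17, - 1/6,0, 1/7, 6/17, 4 ]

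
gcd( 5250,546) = 42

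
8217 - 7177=1040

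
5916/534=11+7/89 = 11.08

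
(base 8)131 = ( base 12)75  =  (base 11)81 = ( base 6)225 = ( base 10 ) 89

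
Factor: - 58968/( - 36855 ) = 8/5 = 2^3*5^ ( - 1)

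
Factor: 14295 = 3^1*5^1*953^1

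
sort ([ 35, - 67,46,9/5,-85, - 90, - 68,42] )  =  [ - 90,-85, - 68, - 67,9/5,  35,42 , 46 ]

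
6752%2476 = 1800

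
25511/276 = 92+119/276 = 92.43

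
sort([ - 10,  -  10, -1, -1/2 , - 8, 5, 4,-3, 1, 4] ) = [ - 10,-10, - 8, - 3, - 1, - 1/2,1, 4,4, 5]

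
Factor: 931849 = 931849^1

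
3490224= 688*5073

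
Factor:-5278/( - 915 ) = 2^1 * 3^( - 1) * 5^ ( - 1) * 7^1 * 13^1*29^1*61^( - 1 ) 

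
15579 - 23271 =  - 7692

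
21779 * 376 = 8188904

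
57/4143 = 19/1381 = 0.01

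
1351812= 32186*42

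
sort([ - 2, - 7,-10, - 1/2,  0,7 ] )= [ - 10 , - 7,  -  2,-1/2,0,7]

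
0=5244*0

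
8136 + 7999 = 16135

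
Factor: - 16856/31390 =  - 2^2 * 5^( - 1 )*7^2*73^( - 1)  =  -196/365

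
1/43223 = 1/43223 = 0.00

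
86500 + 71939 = 158439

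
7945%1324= 1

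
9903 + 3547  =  13450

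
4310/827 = 5 + 175/827 = 5.21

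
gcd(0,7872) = 7872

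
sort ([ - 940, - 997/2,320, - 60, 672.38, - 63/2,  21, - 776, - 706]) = [ - 940,- 776, - 706, - 997/2, - 60, - 63/2,21,320, 672.38 ] 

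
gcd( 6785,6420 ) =5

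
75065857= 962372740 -887306883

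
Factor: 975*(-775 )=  - 3^1 * 5^4*13^1*31^1 = - 755625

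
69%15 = 9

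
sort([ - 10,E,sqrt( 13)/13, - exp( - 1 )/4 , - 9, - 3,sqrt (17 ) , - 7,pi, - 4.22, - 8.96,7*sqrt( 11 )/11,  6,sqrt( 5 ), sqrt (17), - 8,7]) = [ - 10, - 9, - 8.96, - 8, - 7, - 4.22, - 3, - exp( - 1 )/4, sqrt( 13 )/13,7*sqrt( 11) /11, sqrt( 5), E , pi,sqrt( 17),sqrt( 17),  6,7]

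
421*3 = 1263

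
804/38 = 21 + 3/19 = 21.16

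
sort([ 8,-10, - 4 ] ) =[-10, - 4,8]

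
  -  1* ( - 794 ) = 794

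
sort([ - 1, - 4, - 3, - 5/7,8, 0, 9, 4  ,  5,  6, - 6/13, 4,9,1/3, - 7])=[ - 7, - 4, - 3, - 1, - 5/7, - 6/13,0,1/3, 4,4,5,6,8,9, 9 ]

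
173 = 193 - 20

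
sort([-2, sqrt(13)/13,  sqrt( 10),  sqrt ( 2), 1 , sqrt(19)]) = [ - 2, sqrt(13 )/13,1,  sqrt( 2), sqrt(10),sqrt(19 )]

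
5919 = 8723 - 2804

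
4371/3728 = 4371/3728 = 1.17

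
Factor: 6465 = 3^1*5^1*431^1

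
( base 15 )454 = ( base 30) 12J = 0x3d3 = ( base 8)1723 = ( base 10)979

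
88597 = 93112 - 4515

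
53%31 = 22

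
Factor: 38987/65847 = 3^( - 1 ) * 13^1 * 47^ ( - 1 ) * 467^( - 1 ) * 2999^1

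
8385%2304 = 1473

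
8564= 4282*2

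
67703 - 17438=50265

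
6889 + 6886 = 13775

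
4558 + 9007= 13565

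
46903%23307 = 289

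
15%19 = 15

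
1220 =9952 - 8732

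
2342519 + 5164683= 7507202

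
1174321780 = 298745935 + 875575845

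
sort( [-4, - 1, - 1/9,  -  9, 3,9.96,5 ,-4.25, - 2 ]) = [  -  9,  -  4.25, - 4, - 2,- 1, - 1/9, 3, 5, 9.96]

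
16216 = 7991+8225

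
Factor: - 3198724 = - 2^2*37^1*21613^1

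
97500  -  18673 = 78827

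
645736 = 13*49672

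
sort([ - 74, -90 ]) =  [ - 90,-74]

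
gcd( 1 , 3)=1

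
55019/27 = 55019/27  =  2037.74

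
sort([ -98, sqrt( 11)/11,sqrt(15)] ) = [ - 98,  sqrt( 11)/11  ,  sqrt( 15 )] 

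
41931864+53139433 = 95071297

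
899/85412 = 899/85412 = 0.01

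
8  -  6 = 2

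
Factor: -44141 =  - 37^1 * 1193^1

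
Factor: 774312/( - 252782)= -387156/126391 = - 2^2*3^1*7^1 *11^1*97^(-1)*419^1*1303^( - 1) 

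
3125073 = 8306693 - 5181620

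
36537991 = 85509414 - 48971423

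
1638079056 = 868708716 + 769370340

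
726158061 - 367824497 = 358333564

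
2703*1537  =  4154511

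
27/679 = 27/679  =  0.04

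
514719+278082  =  792801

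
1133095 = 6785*167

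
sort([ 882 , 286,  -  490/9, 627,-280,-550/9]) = [ - 280, - 550/9,-490/9,  286,627,882]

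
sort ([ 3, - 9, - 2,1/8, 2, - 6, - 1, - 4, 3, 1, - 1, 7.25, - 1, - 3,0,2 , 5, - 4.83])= [ - 9, - 6,-4.83, - 4 , - 3, - 2,-1, - 1,- 1, 0,  1/8, 1,2, 2, 3, 3 , 5, 7.25] 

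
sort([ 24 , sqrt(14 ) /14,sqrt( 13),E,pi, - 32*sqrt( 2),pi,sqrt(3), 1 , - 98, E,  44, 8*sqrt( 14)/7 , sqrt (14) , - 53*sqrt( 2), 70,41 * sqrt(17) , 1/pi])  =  [ - 98, - 53*sqrt(2), - 32*sqrt( 2 ),sqrt(14 ) /14,1/pi, 1,  sqrt( 3 ) , E,E, pi,pi,sqrt ( 13 ),sqrt( 14),8 * sqrt(14)/7,24, 44 , 70,41*sqrt( 17 )] 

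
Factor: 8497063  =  353^1*24071^1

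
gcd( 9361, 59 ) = 1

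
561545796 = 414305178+147240618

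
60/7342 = 30/3671 = 0.01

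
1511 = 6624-5113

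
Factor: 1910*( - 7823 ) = - 2^1*5^1*191^1*7823^1=-14941930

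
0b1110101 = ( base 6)313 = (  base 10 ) 117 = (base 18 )69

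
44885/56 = 801 + 29/56 = 801.52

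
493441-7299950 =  - 6806509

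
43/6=7 + 1/6=   7.17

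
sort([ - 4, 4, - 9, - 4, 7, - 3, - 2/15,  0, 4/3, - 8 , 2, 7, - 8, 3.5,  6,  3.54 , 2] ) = [ - 9, - 8,-8, - 4, - 4, - 3,- 2/15, 0, 4/3,  2,  2,  3.5,3.54, 4, 6,7, 7]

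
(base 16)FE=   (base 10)254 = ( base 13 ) 167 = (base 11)211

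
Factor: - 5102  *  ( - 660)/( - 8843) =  - 2^3*3^1*5^1*11^1*37^(-1) * 239^( - 1)*2551^1  =  - 3367320/8843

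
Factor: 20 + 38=58 = 2^1*29^1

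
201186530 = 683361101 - 482174571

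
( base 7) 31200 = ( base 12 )4510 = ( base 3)101111010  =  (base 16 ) 1DDC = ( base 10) 7644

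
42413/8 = 42413/8= 5301.62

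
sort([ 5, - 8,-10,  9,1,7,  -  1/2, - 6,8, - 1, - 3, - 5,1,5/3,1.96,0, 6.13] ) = [-10, - 8, - 6, - 5,-3, - 1, - 1/2,  0,1,1, 5/3, 1.96,5 , 6.13,7, 8 , 9]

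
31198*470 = 14663060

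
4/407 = 4/407 = 0.01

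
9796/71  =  137 + 69/71 = 137.97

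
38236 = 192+38044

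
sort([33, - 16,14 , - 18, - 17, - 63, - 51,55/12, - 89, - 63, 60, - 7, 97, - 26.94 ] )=[-89, - 63, - 63, - 51,  -  26.94, - 18, - 17,-16, - 7,  55/12,  14 , 33 , 60,97]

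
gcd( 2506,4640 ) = 2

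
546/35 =15 + 3/5= 15.60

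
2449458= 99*24742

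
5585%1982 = 1621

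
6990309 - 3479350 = 3510959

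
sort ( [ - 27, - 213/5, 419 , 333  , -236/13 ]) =[-213/5, - 27,- 236/13, 333, 419] 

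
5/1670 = 1/334 = 0.00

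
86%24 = 14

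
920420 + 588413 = 1508833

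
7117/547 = 7117/547 = 13.01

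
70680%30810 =9060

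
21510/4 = 10755/2 = 5377.50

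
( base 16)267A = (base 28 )cfm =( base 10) 9850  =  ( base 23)IE6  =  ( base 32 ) 9jq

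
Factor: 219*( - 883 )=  - 193377 = -3^1*73^1 * 883^1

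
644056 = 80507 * 8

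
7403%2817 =1769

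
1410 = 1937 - 527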